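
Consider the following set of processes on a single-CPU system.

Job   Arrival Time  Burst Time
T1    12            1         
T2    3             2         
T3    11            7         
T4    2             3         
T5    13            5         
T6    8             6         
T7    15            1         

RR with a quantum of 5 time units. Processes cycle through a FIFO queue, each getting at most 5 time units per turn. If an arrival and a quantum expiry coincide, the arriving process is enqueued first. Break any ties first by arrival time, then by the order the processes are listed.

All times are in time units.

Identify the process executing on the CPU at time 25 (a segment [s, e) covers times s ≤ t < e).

Gantt: | idle 0-2 | T4 2-5 | T2 5-7 | idle 7-8 | T6 8-13 | T3 13-18 | T1 18-19 | T5 19-24 | T6 24-25 | T7 25-26 | T3 26-28 |
Completion: T1=19  T2=7  T3=28  T4=5  T5=24  T6=25  T7=26

T7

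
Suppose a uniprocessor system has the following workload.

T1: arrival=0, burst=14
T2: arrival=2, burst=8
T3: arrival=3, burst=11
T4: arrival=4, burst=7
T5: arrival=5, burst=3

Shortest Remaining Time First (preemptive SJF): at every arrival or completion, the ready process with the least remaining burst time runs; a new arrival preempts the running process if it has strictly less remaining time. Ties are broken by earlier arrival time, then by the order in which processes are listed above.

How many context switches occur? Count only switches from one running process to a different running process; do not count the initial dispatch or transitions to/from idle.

6

Timeline: | T1 0-2 | T2 2-5 | T5 5-8 | T2 8-13 | T4 13-20 | T3 20-31 | T1 31-43 |
Completion: T1=43  T2=13  T3=31  T4=20  T5=8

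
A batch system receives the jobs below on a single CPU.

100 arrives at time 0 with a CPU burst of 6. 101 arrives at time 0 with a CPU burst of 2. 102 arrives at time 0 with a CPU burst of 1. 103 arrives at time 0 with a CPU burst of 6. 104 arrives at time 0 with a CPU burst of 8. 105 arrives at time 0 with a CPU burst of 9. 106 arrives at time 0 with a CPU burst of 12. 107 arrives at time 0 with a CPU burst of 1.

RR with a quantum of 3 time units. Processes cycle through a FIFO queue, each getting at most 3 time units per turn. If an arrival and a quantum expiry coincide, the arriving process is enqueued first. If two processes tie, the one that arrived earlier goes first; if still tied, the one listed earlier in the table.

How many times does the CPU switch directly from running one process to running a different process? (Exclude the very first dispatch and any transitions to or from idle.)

15

Schedule: | 100 0-3 | 101 3-5 | 102 5-6 | 103 6-9 | 104 9-12 | 105 12-15 | 106 15-18 | 107 18-19 | 100 19-22 | 103 22-25 | 104 25-28 | 105 28-31 | 106 31-34 | 104 34-36 | 105 36-39 | 106 39-45 |
Completion: 100=22  101=5  102=6  103=25  104=36  105=39  106=45  107=19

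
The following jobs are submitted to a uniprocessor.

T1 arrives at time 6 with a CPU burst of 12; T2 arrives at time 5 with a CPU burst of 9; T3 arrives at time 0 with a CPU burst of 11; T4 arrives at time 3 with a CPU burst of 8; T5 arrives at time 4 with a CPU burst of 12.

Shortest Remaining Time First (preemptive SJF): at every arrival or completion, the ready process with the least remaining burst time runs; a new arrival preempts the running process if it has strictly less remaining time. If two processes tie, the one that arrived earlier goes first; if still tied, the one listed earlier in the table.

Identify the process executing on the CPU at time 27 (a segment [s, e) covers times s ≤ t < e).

Gantt: | T3 0-11 | T4 11-19 | T2 19-28 | T5 28-40 | T1 40-52 |
Completion: T1=52  T2=28  T3=11  T4=19  T5=40
Turnaround (C−A): T1=46  T2=23  T3=11  T4=16  T5=36

T2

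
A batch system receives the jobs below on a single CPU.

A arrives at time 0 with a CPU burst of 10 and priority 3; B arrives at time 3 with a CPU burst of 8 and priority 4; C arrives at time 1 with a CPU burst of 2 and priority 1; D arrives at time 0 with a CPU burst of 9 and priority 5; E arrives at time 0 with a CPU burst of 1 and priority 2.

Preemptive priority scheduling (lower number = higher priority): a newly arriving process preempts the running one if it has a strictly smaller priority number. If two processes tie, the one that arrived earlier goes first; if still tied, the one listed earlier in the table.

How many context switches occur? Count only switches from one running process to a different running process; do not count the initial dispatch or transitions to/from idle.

Gantt: | E 0-1 | C 1-3 | A 3-13 | B 13-21 | D 21-30 |
Completion: A=13  B=21  C=3  D=30  E=1

4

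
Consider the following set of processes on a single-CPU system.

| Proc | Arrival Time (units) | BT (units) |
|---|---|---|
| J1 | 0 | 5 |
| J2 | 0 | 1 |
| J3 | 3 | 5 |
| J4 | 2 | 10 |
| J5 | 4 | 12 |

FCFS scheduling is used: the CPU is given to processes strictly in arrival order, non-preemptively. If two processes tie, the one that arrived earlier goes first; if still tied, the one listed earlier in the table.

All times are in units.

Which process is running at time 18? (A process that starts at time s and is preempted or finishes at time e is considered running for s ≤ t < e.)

Gantt: | J1 0-5 | J2 5-6 | J4 6-16 | J3 16-21 | J5 21-33 |
Completion: J1=5  J2=6  J3=21  J4=16  J5=33

J3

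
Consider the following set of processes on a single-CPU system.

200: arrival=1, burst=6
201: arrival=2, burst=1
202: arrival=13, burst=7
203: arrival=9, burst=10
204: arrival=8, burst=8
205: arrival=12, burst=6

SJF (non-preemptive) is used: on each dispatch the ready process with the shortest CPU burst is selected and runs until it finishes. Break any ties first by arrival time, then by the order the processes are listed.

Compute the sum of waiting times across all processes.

38

Gantt: | idle 0-1 | 200 1-7 | 201 7-8 | 204 8-16 | 205 16-22 | 202 22-29 | 203 29-39 |
Completion: 200=7  201=8  202=29  203=39  204=16  205=22
Turnaround (C−A): 200=6  201=6  202=16  203=30  204=8  205=10
Waiting = turnaround − burst: 200=0, 201=5, 202=9, 203=20, 204=0, 205=4
Total waiting = 0 + 5 + 9 + 20 + 0 + 4 = 38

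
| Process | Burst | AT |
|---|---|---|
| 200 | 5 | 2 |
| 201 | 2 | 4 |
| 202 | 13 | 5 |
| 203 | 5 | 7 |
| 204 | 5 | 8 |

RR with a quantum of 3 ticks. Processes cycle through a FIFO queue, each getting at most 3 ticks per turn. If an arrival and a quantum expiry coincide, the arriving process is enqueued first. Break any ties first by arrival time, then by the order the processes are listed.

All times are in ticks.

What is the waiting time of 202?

Gantt: | idle 0-2 | 200 2-5 | 201 5-7 | 202 7-10 | 200 10-12 | 203 12-15 | 204 15-18 | 202 18-21 | 203 21-23 | 204 23-25 | 202 25-32 |
Completion: 200=12  201=7  202=32  203=23  204=25
Turnaround (C−A): 200=10  201=3  202=27  203=16  204=17
Waiting(202) = turnaround − burst = 27 − 13 = 14

14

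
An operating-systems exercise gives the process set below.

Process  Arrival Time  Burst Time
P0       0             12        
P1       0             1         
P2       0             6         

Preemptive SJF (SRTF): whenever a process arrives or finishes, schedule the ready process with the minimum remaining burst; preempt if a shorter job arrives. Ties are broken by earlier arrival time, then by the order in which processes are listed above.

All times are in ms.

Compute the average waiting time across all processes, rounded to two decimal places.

Gantt: | P1 0-1 | P2 1-7 | P0 7-19 |
Completion: P0=19  P1=1  P2=7
Waiting times: P0=7, P1=0, P2=1
Average waiting = (7+0+1) / 3 = 8/3 = 2.67

2.67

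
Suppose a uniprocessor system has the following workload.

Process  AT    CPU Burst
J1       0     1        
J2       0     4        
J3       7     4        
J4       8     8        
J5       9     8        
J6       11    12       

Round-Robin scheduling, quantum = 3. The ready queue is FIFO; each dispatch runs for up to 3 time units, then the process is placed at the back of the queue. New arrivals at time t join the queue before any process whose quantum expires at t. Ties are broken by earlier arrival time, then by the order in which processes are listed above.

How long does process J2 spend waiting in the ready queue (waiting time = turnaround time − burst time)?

Timeline: | J1 0-1 | J2 1-5 | idle 5-7 | J3 7-10 | J4 10-13 | J5 13-16 | J3 16-17 | J6 17-20 | J4 20-23 | J5 23-26 | J6 26-29 | J4 29-31 | J5 31-33 | J6 33-39 |
Completion: J1=1  J2=5  J3=17  J4=31  J5=33  J6=39
Turnaround (C−A): J1=1  J2=5  J3=10  J4=23  J5=24  J6=28
Waiting(J2) = turnaround − burst = 5 − 4 = 1

1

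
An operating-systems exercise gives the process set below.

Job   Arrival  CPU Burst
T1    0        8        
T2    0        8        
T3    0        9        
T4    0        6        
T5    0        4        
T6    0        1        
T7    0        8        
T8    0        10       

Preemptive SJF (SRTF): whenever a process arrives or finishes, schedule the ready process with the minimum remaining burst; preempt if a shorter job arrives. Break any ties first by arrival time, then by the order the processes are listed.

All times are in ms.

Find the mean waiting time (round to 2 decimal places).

17.75

Schedule: | T6 0-1 | T5 1-5 | T4 5-11 | T1 11-19 | T2 19-27 | T7 27-35 | T3 35-44 | T8 44-54 |
Completion: T1=19  T2=27  T3=44  T4=11  T5=5  T6=1  T7=35  T8=54
Turnaround (C−A): T1=19  T2=27  T3=44  T4=11  T5=5  T6=1  T7=35  T8=54
Waiting times: T1=11, T2=19, T3=35, T4=5, T5=1, T6=0, T7=27, T8=44
Average waiting = (11+19+35+5+1+0+27+44) / 8 = 142/8 = 17.75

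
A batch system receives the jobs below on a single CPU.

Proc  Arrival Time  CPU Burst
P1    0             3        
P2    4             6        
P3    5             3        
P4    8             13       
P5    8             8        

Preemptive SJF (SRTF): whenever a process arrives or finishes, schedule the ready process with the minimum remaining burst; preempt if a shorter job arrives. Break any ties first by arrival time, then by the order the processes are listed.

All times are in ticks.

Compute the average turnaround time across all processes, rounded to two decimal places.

10.80

Timeline: | P1 0-3 | idle 3-4 | P2 4-5 | P3 5-8 | P2 8-13 | P5 13-21 | P4 21-34 |
Completion: P1=3  P2=13  P3=8  P4=34  P5=21
Turnaround (C−A): P1=3  P2=9  P3=3  P4=26  P5=13
Turnaround times: P1=3, P2=9, P3=3, P4=26, P5=13
Average turnaround = (3+9+3+26+13) / 5 = 54/5 = 10.80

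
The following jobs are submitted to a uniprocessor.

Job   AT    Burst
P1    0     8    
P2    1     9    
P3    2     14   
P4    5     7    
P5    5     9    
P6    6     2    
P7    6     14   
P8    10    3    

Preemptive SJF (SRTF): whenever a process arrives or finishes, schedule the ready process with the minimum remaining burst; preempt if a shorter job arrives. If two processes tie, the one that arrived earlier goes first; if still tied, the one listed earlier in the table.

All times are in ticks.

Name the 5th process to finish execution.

Timeline: | P1 0-8 | P6 8-10 | P8 10-13 | P4 13-20 | P2 20-29 | P5 29-38 | P3 38-52 | P7 52-66 |
Completion: P1=8  P2=29  P3=52  P4=20  P5=38  P6=10  P7=66  P8=13
Turnaround (C−A): P1=8  P2=28  P3=50  P4=15  P5=33  P6=4  P7=60  P8=3
Finish order: P1 → P6 → P8 → P4 → P2 → P5 → P3 → P7

P2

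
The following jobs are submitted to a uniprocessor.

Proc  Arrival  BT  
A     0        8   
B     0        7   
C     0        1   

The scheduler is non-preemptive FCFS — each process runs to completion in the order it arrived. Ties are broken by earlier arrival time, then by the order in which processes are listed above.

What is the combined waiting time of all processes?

Gantt: | A 0-8 | B 8-15 | C 15-16 |
Completion: A=8  B=15  C=16
Turnaround (C−A): A=8  B=15  C=16
Waiting = turnaround − burst: A=0, B=8, C=15
Total waiting = 0 + 8 + 15 = 23

23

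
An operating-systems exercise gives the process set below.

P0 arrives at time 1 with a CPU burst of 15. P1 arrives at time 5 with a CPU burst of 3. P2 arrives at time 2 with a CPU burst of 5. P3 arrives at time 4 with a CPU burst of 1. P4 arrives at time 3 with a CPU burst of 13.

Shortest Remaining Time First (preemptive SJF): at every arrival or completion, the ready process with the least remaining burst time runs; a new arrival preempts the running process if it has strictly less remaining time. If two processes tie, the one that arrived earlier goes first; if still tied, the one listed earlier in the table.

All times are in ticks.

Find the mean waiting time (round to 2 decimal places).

6.80

Timeline: | idle 0-1 | P0 1-2 | P2 2-4 | P3 4-5 | P2 5-8 | P1 8-11 | P4 11-24 | P0 24-38 |
Completion: P0=38  P1=11  P2=8  P3=5  P4=24
Turnaround (C−A): P0=37  P1=6  P2=6  P3=1  P4=21
Waiting times: P0=22, P1=3, P2=1, P3=0, P4=8
Average waiting = (22+3+1+0+8) / 5 = 34/5 = 6.80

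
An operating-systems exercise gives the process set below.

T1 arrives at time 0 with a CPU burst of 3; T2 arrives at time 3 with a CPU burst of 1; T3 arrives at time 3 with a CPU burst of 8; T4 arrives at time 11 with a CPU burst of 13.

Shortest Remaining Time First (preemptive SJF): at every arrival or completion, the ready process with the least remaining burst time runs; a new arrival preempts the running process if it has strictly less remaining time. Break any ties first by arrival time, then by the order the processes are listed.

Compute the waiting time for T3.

Schedule: | T1 0-3 | T2 3-4 | T3 4-12 | T4 12-25 |
Completion: T1=3  T2=4  T3=12  T4=25
Turnaround (C−A): T1=3  T2=1  T3=9  T4=14
Waiting(T3) = turnaround − burst = 9 − 8 = 1

1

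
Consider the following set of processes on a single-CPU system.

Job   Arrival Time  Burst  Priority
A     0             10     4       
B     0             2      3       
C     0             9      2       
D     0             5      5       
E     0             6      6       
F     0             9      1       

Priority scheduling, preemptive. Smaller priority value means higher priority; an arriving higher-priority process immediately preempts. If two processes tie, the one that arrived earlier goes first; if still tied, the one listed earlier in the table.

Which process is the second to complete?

Gantt: | F 0-9 | C 9-18 | B 18-20 | A 20-30 | D 30-35 | E 35-41 |
Completion: A=30  B=20  C=18  D=35  E=41  F=9
Finish order: F → C → B → A → D → E

C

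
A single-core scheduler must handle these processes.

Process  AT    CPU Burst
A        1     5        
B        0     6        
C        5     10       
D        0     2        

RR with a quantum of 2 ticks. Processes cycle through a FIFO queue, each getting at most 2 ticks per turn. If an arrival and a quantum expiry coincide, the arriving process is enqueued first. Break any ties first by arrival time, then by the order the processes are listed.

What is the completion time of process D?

4

Gantt: | B 0-2 | D 2-4 | A 4-6 | B 6-8 | C 8-10 | A 10-12 | B 12-14 | C 14-16 | A 16-17 | C 17-23 |
Completion: A=17  B=14  C=23  D=4
Turnaround (C−A): A=16  B=14  C=18  D=4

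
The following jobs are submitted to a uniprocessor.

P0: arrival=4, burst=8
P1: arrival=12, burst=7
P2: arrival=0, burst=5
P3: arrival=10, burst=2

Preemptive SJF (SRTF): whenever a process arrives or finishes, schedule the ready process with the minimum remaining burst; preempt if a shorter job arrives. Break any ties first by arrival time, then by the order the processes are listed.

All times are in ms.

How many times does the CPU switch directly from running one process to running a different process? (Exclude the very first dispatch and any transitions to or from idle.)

4

Gantt: | P2 0-5 | P0 5-10 | P3 10-12 | P0 12-15 | P1 15-22 |
Completion: P0=15  P1=22  P2=5  P3=12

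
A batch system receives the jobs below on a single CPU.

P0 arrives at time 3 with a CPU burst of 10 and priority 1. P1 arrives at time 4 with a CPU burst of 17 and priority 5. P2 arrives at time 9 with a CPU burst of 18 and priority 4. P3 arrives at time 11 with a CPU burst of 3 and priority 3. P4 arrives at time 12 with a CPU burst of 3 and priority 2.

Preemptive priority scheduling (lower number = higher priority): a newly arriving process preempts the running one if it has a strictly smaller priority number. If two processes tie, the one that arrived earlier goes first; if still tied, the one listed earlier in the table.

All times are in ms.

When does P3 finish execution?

19

Timeline: | idle 0-3 | P0 3-13 | P4 13-16 | P3 16-19 | P2 19-37 | P1 37-54 |
Completion: P0=13  P1=54  P2=37  P3=19  P4=16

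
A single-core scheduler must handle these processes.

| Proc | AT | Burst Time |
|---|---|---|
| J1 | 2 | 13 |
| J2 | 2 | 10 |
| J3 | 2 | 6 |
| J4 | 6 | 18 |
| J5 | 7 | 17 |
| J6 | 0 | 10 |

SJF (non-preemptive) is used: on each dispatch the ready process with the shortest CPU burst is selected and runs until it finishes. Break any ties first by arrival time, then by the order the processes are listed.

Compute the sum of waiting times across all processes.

Schedule: | J6 0-10 | J3 10-16 | J2 16-26 | J1 26-39 | J5 39-56 | J4 56-74 |
Completion: J1=39  J2=26  J3=16  J4=74  J5=56  J6=10
Turnaround (C−A): J1=37  J2=24  J3=14  J4=68  J5=49  J6=10
Waiting = turnaround − burst: J1=24, J2=14, J3=8, J4=50, J5=32, J6=0
Total waiting = 24 + 14 + 8 + 50 + 32 + 0 = 128

128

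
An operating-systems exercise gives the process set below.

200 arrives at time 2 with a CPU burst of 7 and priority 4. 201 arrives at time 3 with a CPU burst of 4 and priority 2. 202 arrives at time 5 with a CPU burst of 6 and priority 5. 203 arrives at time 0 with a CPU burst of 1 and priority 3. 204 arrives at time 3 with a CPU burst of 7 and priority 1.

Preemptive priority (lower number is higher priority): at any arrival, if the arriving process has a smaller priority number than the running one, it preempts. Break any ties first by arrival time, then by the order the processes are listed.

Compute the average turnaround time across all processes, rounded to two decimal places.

Gantt: | 203 0-1 | idle 1-2 | 200 2-3 | 204 3-10 | 201 10-14 | 200 14-20 | 202 20-26 |
Completion: 200=20  201=14  202=26  203=1  204=10
Turnaround (C−A): 200=18  201=11  202=21  203=1  204=7
Turnaround times: 200=18, 201=11, 202=21, 203=1, 204=7
Average turnaround = (18+11+21+1+7) / 5 = 58/5 = 11.60

11.60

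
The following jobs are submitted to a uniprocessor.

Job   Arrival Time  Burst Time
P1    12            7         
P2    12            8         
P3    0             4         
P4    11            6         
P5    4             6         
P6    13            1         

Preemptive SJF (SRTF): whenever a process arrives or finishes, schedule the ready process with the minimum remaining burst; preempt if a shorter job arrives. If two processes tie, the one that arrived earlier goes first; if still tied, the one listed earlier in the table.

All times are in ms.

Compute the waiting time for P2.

Timeline: | P3 0-4 | P5 4-10 | idle 10-11 | P4 11-13 | P6 13-14 | P4 14-18 | P1 18-25 | P2 25-33 |
Completion: P1=25  P2=33  P3=4  P4=18  P5=10  P6=14
Turnaround (C−A): P1=13  P2=21  P3=4  P4=7  P5=6  P6=1
Waiting(P2) = turnaround − burst = 21 − 8 = 13

13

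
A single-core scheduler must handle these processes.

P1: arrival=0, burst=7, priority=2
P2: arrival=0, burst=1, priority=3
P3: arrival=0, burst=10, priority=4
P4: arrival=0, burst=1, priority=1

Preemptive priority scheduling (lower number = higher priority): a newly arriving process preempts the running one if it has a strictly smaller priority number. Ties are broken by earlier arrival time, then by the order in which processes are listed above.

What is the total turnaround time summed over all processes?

37

Timeline: | P4 0-1 | P1 1-8 | P2 8-9 | P3 9-19 |
Completion: P1=8  P2=9  P3=19  P4=1
Turnaround = completion − arrival: P1=8, P2=9, P3=19, P4=1
Total turnaround = 8 + 9 + 19 + 1 = 37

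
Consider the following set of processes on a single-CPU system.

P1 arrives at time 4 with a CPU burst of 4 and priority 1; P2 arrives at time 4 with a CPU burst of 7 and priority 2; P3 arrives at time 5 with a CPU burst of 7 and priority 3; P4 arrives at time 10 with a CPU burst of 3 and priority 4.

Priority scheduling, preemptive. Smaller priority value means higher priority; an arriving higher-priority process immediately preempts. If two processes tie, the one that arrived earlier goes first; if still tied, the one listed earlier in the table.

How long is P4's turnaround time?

Gantt: | idle 0-4 | P1 4-8 | P2 8-15 | P3 15-22 | P4 22-25 |
Completion: P1=8  P2=15  P3=22  P4=25
Turnaround (C−A): P1=4  P2=11  P3=17  P4=15
Turnaround(P4) = completion − arrival = 25 − 10 = 15

15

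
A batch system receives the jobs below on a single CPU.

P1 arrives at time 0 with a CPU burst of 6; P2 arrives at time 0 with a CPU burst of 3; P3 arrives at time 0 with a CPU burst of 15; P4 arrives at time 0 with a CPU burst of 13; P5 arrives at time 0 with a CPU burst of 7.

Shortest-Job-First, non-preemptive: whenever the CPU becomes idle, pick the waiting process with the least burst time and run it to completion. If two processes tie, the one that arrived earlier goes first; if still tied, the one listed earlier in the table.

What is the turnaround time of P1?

9

Gantt: | P2 0-3 | P1 3-9 | P5 9-16 | P4 16-29 | P3 29-44 |
Completion: P1=9  P2=3  P3=44  P4=29  P5=16
Turnaround(P1) = completion − arrival = 9 − 0 = 9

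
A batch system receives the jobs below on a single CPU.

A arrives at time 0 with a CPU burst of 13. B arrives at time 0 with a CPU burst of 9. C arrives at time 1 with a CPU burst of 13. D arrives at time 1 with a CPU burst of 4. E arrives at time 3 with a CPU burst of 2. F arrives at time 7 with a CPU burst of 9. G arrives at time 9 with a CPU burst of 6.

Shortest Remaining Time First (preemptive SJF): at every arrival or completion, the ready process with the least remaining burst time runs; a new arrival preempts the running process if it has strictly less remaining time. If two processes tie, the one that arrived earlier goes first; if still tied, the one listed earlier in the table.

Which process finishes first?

Timeline: | B 0-1 | D 1-5 | E 5-7 | B 7-15 | G 15-21 | F 21-30 | A 30-43 | C 43-56 |
Completion: A=43  B=15  C=56  D=5  E=7  F=30  G=21
Turnaround (C−A): A=43  B=15  C=55  D=4  E=4  F=23  G=12
Finish order: D → E → B → G → F → A → C

D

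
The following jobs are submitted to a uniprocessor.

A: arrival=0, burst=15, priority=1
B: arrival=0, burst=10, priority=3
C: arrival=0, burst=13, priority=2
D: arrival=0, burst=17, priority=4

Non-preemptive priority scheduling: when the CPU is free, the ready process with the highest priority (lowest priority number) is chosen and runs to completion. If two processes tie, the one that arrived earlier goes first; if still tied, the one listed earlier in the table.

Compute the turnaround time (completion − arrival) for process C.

Gantt: | A 0-15 | C 15-28 | B 28-38 | D 38-55 |
Completion: A=15  B=38  C=28  D=55
Turnaround (C−A): A=15  B=38  C=28  D=55
Turnaround(C) = completion − arrival = 28 − 0 = 28

28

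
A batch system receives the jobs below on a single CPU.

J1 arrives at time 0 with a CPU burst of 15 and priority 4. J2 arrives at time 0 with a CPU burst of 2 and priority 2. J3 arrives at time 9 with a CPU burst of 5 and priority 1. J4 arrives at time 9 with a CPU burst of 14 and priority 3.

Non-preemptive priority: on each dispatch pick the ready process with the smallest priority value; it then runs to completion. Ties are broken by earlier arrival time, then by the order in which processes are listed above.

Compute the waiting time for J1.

Gantt: | J2 0-2 | J1 2-17 | J3 17-22 | J4 22-36 |
Completion: J1=17  J2=2  J3=22  J4=36
Waiting(J1) = turnaround − burst = 17 − 15 = 2

2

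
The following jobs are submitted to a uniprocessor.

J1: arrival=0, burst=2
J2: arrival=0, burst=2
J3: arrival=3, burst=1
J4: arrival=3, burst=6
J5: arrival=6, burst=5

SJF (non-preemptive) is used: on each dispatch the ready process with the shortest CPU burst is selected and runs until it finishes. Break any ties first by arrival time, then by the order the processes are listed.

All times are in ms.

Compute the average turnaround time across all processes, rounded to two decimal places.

Timeline: | J1 0-2 | J2 2-4 | J3 4-5 | J4 5-11 | J5 11-16 |
Completion: J1=2  J2=4  J3=5  J4=11  J5=16
Turnaround times: J1=2, J2=4, J3=2, J4=8, J5=10
Average turnaround = (2+4+2+8+10) / 5 = 26/5 = 5.20

5.20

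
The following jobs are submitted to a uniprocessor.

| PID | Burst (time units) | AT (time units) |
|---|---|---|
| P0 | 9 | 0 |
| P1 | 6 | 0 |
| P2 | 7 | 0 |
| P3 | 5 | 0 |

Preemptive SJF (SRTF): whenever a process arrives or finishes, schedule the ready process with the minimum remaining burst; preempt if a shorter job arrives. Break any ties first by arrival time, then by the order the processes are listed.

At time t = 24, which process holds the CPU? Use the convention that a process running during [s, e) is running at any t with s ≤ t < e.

P0

Gantt: | P3 0-5 | P1 5-11 | P2 11-18 | P0 18-27 |
Completion: P0=27  P1=11  P2=18  P3=5
Turnaround (C−A): P0=27  P1=11  P2=18  P3=5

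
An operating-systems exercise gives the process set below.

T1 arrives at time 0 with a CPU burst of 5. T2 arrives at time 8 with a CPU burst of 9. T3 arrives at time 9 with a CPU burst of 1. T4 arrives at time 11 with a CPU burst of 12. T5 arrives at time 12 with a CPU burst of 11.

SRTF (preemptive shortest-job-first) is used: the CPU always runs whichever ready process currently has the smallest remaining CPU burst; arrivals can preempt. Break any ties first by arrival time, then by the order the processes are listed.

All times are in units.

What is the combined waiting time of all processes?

Timeline: | T1 0-5 | idle 5-8 | T2 8-9 | T3 9-10 | T2 10-18 | T5 18-29 | T4 29-41 |
Completion: T1=5  T2=18  T3=10  T4=41  T5=29
Turnaround (C−A): T1=5  T2=10  T3=1  T4=30  T5=17
Waiting = turnaround − burst: T1=0, T2=1, T3=0, T4=18, T5=6
Total waiting = 0 + 1 + 0 + 18 + 6 = 25

25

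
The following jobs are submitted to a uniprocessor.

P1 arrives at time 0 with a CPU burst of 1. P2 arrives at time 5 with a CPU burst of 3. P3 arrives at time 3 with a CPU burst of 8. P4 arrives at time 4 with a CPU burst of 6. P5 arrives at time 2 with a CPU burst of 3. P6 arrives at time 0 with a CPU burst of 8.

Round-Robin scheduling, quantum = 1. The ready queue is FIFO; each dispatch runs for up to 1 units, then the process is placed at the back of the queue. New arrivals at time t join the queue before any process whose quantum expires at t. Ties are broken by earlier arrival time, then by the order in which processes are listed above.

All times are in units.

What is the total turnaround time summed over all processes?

98

Timeline: | P1 0-1 | P6 1-2 | P5 2-3 | P6 3-4 | P3 4-5 | P5 5-6 | P4 6-7 | P6 7-8 | P2 8-9 | P3 9-10 | P5 10-11 | P4 11-12 | P6 12-13 | P2 13-14 | P3 14-15 | P4 15-16 | P6 16-17 | P2 17-18 | P3 18-19 | P4 19-20 | P6 20-21 | P3 21-22 | P4 22-23 | P6 23-24 | P3 24-25 | P4 25-26 | P6 26-27 | P3 27-29 |
Completion: P1=1  P2=18  P3=29  P4=26  P5=11  P6=27
Turnaround (C−A): P1=1  P2=13  P3=26  P4=22  P5=9  P6=27
Turnaround = completion − arrival: P1=1, P2=13, P3=26, P4=22, P5=9, P6=27
Total turnaround = 1 + 13 + 26 + 22 + 9 + 27 = 98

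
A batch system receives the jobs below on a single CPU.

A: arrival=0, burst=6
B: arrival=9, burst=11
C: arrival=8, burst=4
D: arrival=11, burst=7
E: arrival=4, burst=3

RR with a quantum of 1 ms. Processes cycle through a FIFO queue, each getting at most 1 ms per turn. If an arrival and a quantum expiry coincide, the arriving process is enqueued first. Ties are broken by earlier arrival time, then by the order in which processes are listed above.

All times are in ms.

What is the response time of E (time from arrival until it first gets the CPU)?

0

Timeline: | A 0-4 | E 4-5 | A 5-6 | E 6-7 | A 7-8 | E 8-9 | C 9-10 | B 10-11 | C 11-12 | D 12-13 | B 13-14 | C 14-15 | D 15-16 | B 16-17 | C 17-18 | D 18-19 | B 19-20 | D 20-21 | B 21-22 | D 22-23 | B 23-24 | D 24-25 | B 25-26 | D 26-27 | B 27-31 |
Completion: A=8  B=31  C=18  D=27  E=9
Turnaround (C−A): A=8  B=22  C=10  D=16  E=5
Response(E) = first start − arrival = 4 − 4 = 0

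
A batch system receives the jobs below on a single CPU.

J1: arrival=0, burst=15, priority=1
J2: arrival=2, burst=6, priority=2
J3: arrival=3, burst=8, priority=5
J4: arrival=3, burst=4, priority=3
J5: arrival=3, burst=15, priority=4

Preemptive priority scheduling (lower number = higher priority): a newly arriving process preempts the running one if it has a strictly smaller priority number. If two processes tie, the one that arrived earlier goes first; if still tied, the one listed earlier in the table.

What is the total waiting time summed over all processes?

Schedule: | J1 0-15 | J2 15-21 | J4 21-25 | J5 25-40 | J3 40-48 |
Completion: J1=15  J2=21  J3=48  J4=25  J5=40
Turnaround (C−A): J1=15  J2=19  J3=45  J4=22  J5=37
Waiting = turnaround − burst: J1=0, J2=13, J3=37, J4=18, J5=22
Total waiting = 0 + 13 + 37 + 18 + 22 = 90

90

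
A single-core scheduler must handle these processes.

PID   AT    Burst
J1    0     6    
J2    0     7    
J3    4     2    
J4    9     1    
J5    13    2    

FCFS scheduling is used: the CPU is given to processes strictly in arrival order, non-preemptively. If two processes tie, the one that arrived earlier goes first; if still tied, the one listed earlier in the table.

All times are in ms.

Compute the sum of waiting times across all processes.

Gantt: | J1 0-6 | J2 6-13 | J3 13-15 | J4 15-16 | J5 16-18 |
Completion: J1=6  J2=13  J3=15  J4=16  J5=18
Turnaround (C−A): J1=6  J2=13  J3=11  J4=7  J5=5
Waiting = turnaround − burst: J1=0, J2=6, J3=9, J4=6, J5=3
Total waiting = 0 + 6 + 9 + 6 + 3 = 24

24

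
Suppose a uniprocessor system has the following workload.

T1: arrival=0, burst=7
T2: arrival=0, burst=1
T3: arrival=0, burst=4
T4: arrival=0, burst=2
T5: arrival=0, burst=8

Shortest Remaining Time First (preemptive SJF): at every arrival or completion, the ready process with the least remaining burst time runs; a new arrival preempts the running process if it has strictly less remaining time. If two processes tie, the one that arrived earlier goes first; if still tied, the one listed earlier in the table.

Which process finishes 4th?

T1

Gantt: | T2 0-1 | T4 1-3 | T3 3-7 | T1 7-14 | T5 14-22 |
Completion: T1=14  T2=1  T3=7  T4=3  T5=22
Turnaround (C−A): T1=14  T2=1  T3=7  T4=3  T5=22
Finish order: T2 → T4 → T3 → T1 → T5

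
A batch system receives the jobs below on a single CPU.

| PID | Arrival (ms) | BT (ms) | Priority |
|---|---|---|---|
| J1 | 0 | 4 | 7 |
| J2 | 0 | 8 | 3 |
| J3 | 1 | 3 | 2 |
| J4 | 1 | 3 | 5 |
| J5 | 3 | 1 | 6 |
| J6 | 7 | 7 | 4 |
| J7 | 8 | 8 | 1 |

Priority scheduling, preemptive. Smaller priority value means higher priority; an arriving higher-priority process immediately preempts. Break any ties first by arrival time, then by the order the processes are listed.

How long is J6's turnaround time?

Schedule: | J2 0-1 | J3 1-4 | J2 4-8 | J7 8-16 | J2 16-19 | J6 19-26 | J4 26-29 | J5 29-30 | J1 30-34 |
Completion: J1=34  J2=19  J3=4  J4=29  J5=30  J6=26  J7=16
Turnaround (C−A): J1=34  J2=19  J3=3  J4=28  J5=27  J6=19  J7=8
Turnaround(J6) = completion − arrival = 26 − 7 = 19

19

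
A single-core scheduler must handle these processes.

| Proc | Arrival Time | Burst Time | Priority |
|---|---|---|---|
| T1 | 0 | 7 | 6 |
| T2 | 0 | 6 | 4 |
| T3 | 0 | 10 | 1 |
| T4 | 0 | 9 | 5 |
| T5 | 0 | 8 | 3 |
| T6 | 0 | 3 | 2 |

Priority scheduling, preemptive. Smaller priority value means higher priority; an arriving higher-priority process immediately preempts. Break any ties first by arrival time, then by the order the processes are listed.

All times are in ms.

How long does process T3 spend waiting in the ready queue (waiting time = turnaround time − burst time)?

Gantt: | T3 0-10 | T6 10-13 | T5 13-21 | T2 21-27 | T4 27-36 | T1 36-43 |
Completion: T1=43  T2=27  T3=10  T4=36  T5=21  T6=13
Waiting(T3) = turnaround − burst = 10 − 10 = 0

0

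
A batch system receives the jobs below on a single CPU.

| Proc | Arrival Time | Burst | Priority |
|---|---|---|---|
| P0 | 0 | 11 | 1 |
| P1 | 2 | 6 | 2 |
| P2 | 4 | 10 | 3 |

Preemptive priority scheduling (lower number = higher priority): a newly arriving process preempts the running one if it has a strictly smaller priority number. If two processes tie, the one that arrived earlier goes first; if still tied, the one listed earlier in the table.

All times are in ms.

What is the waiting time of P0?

0

Gantt: | P0 0-11 | P1 11-17 | P2 17-27 |
Completion: P0=11  P1=17  P2=27
Waiting(P0) = turnaround − burst = 11 − 11 = 0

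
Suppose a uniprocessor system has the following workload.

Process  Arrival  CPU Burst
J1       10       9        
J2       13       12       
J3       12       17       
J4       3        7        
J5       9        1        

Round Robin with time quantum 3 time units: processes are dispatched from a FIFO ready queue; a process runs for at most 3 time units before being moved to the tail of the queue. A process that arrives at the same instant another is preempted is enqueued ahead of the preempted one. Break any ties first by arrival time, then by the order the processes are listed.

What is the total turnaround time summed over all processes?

99

Schedule: | idle 0-3 | J4 3-9 | J5 9-10 | J4 10-11 | J1 11-14 | J3 14-17 | J2 17-20 | J1 20-23 | J3 23-26 | J2 26-29 | J1 29-32 | J3 32-35 | J2 35-38 | J3 38-41 | J2 41-44 | J3 44-49 |
Completion: J1=32  J2=44  J3=49  J4=11  J5=10
Turnaround (C−A): J1=22  J2=31  J3=37  J4=8  J5=1
Turnaround = completion − arrival: J1=22, J2=31, J3=37, J4=8, J5=1
Total turnaround = 22 + 31 + 37 + 8 + 1 = 99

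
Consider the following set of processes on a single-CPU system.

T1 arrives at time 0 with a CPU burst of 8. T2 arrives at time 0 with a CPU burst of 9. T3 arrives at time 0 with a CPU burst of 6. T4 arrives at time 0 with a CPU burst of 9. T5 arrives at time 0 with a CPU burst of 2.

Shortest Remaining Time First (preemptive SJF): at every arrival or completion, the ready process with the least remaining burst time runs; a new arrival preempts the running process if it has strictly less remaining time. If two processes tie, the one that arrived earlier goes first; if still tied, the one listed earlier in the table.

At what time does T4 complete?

34

Timeline: | T5 0-2 | T3 2-8 | T1 8-16 | T2 16-25 | T4 25-34 |
Completion: T1=16  T2=25  T3=8  T4=34  T5=2
Turnaround (C−A): T1=16  T2=25  T3=8  T4=34  T5=2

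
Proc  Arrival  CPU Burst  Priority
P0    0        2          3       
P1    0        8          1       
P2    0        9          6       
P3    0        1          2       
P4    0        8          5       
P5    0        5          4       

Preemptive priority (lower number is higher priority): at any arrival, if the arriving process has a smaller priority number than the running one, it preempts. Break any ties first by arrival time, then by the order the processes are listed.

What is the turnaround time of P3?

9

Gantt: | P1 0-8 | P3 8-9 | P0 9-11 | P5 11-16 | P4 16-24 | P2 24-33 |
Completion: P0=11  P1=8  P2=33  P3=9  P4=24  P5=16
Turnaround (C−A): P0=11  P1=8  P2=33  P3=9  P4=24  P5=16
Turnaround(P3) = completion − arrival = 9 − 0 = 9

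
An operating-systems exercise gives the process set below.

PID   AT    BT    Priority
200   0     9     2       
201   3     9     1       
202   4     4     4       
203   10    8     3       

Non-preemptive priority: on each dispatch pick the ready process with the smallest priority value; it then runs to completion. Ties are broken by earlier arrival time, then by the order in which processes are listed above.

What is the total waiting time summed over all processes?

Gantt: | 200 0-9 | 201 9-18 | 203 18-26 | 202 26-30 |
Completion: 200=9  201=18  202=30  203=26
Waiting = turnaround − burst: 200=0, 201=6, 202=22, 203=8
Total waiting = 0 + 6 + 22 + 8 = 36

36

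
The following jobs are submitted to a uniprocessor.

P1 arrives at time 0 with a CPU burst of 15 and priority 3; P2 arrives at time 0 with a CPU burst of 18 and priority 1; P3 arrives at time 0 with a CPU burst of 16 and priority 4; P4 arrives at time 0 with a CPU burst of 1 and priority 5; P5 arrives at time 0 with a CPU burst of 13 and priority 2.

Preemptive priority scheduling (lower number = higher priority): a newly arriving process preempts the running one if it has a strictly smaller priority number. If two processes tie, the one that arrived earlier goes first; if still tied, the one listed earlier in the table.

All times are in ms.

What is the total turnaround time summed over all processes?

220

Gantt: | P2 0-18 | P5 18-31 | P1 31-46 | P3 46-62 | P4 62-63 |
Completion: P1=46  P2=18  P3=62  P4=63  P5=31
Turnaround (C−A): P1=46  P2=18  P3=62  P4=63  P5=31
Turnaround = completion − arrival: P1=46, P2=18, P3=62, P4=63, P5=31
Total turnaround = 46 + 18 + 62 + 63 + 31 = 220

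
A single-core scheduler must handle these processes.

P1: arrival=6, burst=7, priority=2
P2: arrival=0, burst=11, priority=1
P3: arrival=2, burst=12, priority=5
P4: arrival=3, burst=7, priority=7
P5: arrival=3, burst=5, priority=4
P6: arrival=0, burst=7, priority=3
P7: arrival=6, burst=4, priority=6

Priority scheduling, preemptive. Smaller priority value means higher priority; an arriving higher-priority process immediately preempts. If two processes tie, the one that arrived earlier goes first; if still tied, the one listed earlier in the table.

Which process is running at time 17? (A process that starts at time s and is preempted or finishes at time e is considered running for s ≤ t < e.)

P1

Schedule: | P2 0-11 | P1 11-18 | P6 18-25 | P5 25-30 | P3 30-42 | P7 42-46 | P4 46-53 |
Completion: P1=18  P2=11  P3=42  P4=53  P5=30  P6=25  P7=46
Turnaround (C−A): P1=12  P2=11  P3=40  P4=50  P5=27  P6=25  P7=40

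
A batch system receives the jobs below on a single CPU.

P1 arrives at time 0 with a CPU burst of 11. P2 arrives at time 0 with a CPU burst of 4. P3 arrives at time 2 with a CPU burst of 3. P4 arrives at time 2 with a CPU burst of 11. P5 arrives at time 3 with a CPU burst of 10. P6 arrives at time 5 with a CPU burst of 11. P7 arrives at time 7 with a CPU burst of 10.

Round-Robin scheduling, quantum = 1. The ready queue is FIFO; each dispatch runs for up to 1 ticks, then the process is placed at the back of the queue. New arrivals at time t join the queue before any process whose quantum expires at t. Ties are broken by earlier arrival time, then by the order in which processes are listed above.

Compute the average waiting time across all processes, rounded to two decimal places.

34.43

Gantt: | P1 0-1 | P2 1-2 | P1 2-3 | P3 3-4 | P4 4-5 | P2 5-6 | P5 6-7 | P1 7-8 | P3 8-9 | P6 9-10 | P4 10-11 | P2 11-12 | P7 12-13 | P5 13-14 | P1 14-15 | P3 15-16 | P6 16-17 | P4 17-18 | P2 18-19 | P7 19-20 | P5 20-21 | P1 21-22 | P6 22-23 | P4 23-24 | P7 24-25 | P5 25-26 | P1 26-27 | P6 27-28 | P4 28-29 | P7 29-30 | P5 30-31 | P1 31-32 | P6 32-33 | P4 33-34 | P7 34-35 | P5 35-36 | P1 36-37 | P6 37-38 | P4 38-39 | P7 39-40 | P5 40-41 | P1 41-42 | P6 42-43 | P4 43-44 | P7 44-45 | P5 45-46 | P1 46-47 | P6 47-48 | P4 48-49 | P7 49-50 | P5 50-51 | P1 51-52 | P6 52-53 | P4 53-54 | P7 54-55 | P5 55-56 | P6 56-57 | P4 57-58 | P7 58-59 | P6 59-60 |
Completion: P1=52  P2=19  P3=16  P4=58  P5=56  P6=60  P7=59
Waiting times: P1=41, P2=15, P3=11, P4=45, P5=43, P6=44, P7=42
Average waiting = (41+15+11+45+43+44+42) / 7 = 241/7 = 34.43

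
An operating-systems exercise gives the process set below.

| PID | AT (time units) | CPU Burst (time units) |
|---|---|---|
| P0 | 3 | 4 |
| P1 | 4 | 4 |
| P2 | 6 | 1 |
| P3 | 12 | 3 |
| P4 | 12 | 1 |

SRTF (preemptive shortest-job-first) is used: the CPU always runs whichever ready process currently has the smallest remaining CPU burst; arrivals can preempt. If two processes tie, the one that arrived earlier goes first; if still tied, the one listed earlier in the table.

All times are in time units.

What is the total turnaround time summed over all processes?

Timeline: | idle 0-3 | P0 3-7 | P2 7-8 | P1 8-12 | P4 12-13 | P3 13-16 |
Completion: P0=7  P1=12  P2=8  P3=16  P4=13
Turnaround (C−A): P0=4  P1=8  P2=2  P3=4  P4=1
Turnaround = completion − arrival: P0=4, P1=8, P2=2, P3=4, P4=1
Total turnaround = 4 + 8 + 2 + 4 + 1 = 19

19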